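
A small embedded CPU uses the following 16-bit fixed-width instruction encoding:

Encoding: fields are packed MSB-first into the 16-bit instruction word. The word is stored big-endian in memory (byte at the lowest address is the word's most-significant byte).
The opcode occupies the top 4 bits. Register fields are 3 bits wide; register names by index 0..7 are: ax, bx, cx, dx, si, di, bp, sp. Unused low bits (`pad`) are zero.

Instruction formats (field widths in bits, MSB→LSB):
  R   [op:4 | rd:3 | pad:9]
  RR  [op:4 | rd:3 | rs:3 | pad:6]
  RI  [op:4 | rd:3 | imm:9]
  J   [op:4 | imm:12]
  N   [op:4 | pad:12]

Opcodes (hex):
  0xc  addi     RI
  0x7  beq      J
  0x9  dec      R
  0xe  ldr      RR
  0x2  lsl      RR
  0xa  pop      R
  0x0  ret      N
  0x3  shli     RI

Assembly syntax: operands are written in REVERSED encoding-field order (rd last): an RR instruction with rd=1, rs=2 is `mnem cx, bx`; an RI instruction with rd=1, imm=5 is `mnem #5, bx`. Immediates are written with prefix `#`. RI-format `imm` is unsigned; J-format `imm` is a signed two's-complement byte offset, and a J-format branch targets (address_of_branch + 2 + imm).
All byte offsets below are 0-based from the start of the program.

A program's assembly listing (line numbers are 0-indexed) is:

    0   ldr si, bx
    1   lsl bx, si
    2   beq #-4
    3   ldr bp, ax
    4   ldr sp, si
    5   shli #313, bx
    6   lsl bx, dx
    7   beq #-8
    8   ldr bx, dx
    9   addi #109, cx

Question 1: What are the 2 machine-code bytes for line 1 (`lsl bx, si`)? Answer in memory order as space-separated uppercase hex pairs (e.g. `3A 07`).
line 1 (lsl): pack op=0x2:4|rd=4:3|rs=1:3|pad=0:6 = 0x2840; big→ 28 40

28 40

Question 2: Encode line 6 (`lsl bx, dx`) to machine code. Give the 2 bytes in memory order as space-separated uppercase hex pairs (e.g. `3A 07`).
L6: lsl op=0x2:4|rd=3:3|rs=1:3|pad=0:6 ⇒ 0x2640 ⇒ big 26 40

26 40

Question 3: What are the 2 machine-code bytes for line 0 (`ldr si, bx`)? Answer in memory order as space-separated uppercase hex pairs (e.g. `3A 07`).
E3 00

line 0 (ldr): pack op=0xe:4|rd=1:3|rs=4:3|pad=0:6 = 0xe300; big→ e3 00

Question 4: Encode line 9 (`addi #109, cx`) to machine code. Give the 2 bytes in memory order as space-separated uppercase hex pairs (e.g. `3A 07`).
C4 6D

9. addi fields op=0xc:4|rd=2:3|imm=109:9 → word c46dh → c4 6d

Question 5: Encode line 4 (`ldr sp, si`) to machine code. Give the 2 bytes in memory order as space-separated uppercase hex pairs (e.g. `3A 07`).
L4: ldr op=0xe:4|rd=4:3|rs=7:3|pad=0:6 ⇒ 0xe9c0 ⇒ big e9 c0

E9 C0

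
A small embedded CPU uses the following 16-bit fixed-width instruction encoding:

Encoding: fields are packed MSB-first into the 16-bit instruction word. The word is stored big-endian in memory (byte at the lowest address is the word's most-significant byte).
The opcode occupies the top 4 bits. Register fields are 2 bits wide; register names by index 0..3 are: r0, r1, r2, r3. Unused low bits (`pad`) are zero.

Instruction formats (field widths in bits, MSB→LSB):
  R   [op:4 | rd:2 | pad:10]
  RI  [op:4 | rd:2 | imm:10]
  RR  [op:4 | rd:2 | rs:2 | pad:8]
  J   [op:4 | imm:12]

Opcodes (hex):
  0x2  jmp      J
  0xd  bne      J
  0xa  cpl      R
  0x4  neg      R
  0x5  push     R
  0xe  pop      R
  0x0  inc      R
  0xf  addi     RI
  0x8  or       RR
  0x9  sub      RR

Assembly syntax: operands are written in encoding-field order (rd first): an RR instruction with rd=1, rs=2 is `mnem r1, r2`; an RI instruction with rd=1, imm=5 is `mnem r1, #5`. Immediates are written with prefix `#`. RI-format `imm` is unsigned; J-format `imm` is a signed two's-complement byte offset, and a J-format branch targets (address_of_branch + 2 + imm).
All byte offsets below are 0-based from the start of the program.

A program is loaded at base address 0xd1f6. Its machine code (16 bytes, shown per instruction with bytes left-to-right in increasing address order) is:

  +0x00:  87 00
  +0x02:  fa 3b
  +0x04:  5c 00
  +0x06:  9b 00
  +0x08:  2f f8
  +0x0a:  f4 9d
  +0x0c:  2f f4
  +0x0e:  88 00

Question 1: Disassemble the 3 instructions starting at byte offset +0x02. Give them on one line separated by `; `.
+0x02: fa 3b ⇒ word 0xfa3b (big)
  top 4b → 0xf → addi [RI]
  rd@[11:10]=0x2 ⇒ r2
  imm@[9:0]=0x23b ⇒ #571
+0x04: 5c 00 ⇒ word 0x5c00 (big)
  top 4b → 0x5 → push [R]
  rd@[11:10]=0x3 ⇒ r3
+0x06: 9b 00 ⇒ word 0x9b00 (big)
  top 4b → 0x9 → sub [RR]
  rd@[11:10]=0x2 ⇒ r2
  rs@[9:8]=0x3 ⇒ r3

addi r2, #571; push r3; sub r2, r3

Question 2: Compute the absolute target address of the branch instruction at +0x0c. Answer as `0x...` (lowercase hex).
0xd1f8

[0c] 2f f4 → 0x2ff4
  op=0x2ff4>>12=0x2 ⇒ jmp (J)
  imm: (w>>0)&0xfff=0xff4 (s12→-12) → #-12
  target = base 0xd1f6 + off 0x0c + 2 + imm -12 = 0xd1f8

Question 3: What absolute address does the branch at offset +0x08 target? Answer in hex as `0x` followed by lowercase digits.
0xd1f8

[08] 2f f8 → 0x2ff8
  opcode bits[15:12]=0x2: jmp/J
  [11:0] imm=4088 (s12→-8) = #-8
  target = base 0xd1f6 + off 0x08 + 2 + imm -8 = 0xd1f8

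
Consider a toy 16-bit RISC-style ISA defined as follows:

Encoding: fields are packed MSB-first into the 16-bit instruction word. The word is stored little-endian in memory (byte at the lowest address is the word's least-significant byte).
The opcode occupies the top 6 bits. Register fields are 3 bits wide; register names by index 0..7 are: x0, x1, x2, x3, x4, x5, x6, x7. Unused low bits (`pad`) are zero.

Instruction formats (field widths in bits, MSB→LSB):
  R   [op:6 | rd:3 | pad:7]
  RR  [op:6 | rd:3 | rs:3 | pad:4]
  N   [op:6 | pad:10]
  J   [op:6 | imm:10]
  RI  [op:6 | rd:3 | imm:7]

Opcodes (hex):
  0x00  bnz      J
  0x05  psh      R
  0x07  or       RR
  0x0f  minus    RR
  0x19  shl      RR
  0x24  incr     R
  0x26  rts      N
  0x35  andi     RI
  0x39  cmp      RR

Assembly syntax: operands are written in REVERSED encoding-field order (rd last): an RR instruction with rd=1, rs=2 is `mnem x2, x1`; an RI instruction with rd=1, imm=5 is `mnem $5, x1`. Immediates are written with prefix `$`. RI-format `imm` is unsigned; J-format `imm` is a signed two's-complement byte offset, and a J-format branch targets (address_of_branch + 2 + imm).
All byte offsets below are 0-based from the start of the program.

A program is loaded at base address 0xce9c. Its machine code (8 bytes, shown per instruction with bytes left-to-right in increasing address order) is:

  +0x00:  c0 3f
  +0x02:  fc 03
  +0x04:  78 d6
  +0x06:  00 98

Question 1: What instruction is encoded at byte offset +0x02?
bnz $-4

+0x02: fc 03 ⇒ word 0x03fc (little)
  opcode bits[15:10]=0x0: bnz/J
  imm@[9:0]=0x3fc (s10→-4) ⇒ $-4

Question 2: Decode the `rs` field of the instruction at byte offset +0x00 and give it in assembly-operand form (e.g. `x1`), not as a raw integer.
x4

+0x00: c0 3f ⇒ word 0x3fc0 (little)
  op=0x3fc0>>10=0xf ⇒ minus (RR)
  [9:7] rd=7 = x7
  [6:4] rs=4 = x4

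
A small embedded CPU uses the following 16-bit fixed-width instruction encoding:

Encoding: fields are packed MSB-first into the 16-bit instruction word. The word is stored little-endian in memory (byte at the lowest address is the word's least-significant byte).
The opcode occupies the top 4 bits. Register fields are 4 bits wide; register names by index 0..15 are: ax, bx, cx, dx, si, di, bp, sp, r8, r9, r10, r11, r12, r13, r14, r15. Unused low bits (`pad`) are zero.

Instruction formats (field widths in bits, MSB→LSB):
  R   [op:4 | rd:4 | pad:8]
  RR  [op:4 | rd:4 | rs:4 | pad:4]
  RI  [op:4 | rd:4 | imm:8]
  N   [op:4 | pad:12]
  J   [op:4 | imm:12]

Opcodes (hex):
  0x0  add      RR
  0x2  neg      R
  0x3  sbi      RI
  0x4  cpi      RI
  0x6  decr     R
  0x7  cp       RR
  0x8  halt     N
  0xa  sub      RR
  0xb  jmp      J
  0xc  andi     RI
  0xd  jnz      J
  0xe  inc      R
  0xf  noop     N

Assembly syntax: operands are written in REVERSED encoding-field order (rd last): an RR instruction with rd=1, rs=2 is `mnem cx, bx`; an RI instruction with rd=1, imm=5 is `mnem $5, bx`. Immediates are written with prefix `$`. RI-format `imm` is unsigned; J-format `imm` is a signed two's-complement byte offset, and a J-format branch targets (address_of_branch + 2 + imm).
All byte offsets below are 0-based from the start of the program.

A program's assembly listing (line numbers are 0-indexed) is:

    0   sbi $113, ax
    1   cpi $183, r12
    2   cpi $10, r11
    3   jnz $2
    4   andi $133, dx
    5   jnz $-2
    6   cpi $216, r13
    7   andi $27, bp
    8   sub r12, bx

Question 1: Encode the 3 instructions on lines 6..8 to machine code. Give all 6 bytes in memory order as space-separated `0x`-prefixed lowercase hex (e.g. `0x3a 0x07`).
6. cpi fields op=0x4:4|rd=13:4|imm=216:8 → word 4dd8h → d8 4d
7. andi fields op=0xc:4|rd=6:4|imm=27:8 → word c61bh → 1b c6
8. sub fields op=0xa:4|rd=1:4|rs=12:4|pad=0:4 → word a1c0h → c0 a1

0xd8 0x4d 0x1b 0xc6 0xc0 0xa1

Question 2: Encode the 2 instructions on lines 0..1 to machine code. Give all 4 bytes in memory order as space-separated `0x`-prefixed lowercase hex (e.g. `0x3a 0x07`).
0x71 0x30 0xb7 0x4c

0. sbi fields op=0x3:4|rd=0:4|imm=113:8 → word 3071h → 71 30
1. cpi fields op=0x4:4|rd=12:4|imm=183:8 → word 4cb7h → b7 4c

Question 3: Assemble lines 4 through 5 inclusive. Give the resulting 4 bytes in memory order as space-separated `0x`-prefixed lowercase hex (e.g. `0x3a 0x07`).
0x85 0xc3 0xfe 0xdf

L4: andi op=0xc:4|rd=3:4|imm=133:8 ⇒ 0xc385 ⇒ little 85 c3
L5: jnz op=0xd:4|imm=-2:12 ⇒ 0xdffe ⇒ little fe df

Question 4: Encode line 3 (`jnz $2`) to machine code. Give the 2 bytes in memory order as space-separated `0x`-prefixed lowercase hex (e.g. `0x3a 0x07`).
line 3 (jnz): pack op=0xd:4|imm=2:12 = 0xd002; little→ 02 d0

0x02 0xd0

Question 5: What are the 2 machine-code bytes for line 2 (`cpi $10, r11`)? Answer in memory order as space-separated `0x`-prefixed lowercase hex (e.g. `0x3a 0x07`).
line 2 (cpi): pack op=0x4:4|rd=11:4|imm=10:8 = 0x4b0a; little→ 0a 4b

0x0a 0x4b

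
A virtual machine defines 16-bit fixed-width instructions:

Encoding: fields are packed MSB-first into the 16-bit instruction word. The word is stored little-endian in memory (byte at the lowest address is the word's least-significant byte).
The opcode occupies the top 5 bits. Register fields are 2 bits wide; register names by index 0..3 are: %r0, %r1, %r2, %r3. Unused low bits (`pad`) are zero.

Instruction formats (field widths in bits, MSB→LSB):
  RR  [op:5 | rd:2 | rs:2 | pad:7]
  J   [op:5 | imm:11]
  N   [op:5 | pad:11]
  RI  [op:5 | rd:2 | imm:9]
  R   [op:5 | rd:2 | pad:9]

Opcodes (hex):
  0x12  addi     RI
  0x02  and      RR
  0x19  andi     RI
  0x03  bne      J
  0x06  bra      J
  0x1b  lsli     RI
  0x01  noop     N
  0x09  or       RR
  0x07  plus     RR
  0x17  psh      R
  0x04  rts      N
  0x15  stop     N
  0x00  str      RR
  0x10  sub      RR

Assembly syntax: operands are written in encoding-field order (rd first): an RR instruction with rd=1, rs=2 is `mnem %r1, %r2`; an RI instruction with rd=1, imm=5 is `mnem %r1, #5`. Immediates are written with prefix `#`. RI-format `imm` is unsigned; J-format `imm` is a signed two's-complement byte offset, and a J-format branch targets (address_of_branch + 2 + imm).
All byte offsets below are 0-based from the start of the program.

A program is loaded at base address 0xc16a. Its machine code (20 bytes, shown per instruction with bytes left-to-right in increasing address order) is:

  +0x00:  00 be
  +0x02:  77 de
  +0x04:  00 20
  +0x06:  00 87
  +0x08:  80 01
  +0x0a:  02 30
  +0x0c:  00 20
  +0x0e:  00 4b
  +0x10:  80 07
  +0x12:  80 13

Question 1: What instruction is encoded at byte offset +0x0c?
rts

off 0x0c: read 00 20 as little → 0x2000
  opcode bits[15:11]=0x4: rts/N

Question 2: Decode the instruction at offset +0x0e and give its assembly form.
or %r1, %r2

off 0x0e: read 00 4b as little → 0x4b00
  op=0x4b00>>11=0x9 ⇒ or (RR)
  rd: (w>>9)&0x3=0x1 → %r1
  rs: (w>>7)&0x3=0x2 → %r2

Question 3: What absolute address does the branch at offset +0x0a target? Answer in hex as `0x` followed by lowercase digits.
+0x0a: 02 30 ⇒ word 0x3002 (little)
  top 5b → 0x6 → bra [J]
  [10:0] imm=2 = #2
  target = base 0xc16a + off 0x0a + 2 + imm 2 = 0xc178

0xc178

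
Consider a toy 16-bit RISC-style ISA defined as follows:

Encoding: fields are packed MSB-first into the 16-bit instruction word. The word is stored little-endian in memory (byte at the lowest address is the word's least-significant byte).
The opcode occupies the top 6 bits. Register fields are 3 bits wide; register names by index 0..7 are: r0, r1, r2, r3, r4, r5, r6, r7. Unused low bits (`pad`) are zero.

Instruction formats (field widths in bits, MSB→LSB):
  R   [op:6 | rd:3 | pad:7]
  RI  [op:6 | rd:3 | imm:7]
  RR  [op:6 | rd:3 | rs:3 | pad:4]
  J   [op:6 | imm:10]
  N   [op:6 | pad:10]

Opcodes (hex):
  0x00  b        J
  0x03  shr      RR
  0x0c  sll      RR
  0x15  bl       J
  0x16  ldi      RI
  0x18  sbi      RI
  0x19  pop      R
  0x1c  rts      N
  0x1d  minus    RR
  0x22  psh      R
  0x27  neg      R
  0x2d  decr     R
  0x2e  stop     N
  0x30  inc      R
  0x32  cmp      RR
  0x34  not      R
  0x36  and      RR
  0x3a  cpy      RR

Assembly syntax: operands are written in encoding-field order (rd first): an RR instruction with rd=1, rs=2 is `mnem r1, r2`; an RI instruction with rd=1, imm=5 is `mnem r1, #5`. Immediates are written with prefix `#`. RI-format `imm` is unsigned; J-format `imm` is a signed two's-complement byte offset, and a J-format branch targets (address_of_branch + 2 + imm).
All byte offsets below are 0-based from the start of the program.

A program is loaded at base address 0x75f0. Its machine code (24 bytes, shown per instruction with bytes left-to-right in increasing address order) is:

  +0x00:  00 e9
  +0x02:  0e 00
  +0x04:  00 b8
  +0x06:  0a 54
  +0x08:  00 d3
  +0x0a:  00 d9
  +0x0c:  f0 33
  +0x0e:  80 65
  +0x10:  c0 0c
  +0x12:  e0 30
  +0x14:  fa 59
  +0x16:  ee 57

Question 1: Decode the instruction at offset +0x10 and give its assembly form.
shr r1, r4

[10] c0 0c → 0x0cc0
  top 6b → 0x3 → shr [RR]
  rd@[9:7]=0x1 ⇒ r1
  rs@[6:4]=0x4 ⇒ r4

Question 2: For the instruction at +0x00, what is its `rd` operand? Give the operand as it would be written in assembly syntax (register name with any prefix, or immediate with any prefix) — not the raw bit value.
r2

+0x00: 00 e9 ⇒ word 0xe900 (little)
  top 6b → 0x3a → cpy [RR]
  [9:7] rd=2 = r2
  [6:4] rs=0 = r0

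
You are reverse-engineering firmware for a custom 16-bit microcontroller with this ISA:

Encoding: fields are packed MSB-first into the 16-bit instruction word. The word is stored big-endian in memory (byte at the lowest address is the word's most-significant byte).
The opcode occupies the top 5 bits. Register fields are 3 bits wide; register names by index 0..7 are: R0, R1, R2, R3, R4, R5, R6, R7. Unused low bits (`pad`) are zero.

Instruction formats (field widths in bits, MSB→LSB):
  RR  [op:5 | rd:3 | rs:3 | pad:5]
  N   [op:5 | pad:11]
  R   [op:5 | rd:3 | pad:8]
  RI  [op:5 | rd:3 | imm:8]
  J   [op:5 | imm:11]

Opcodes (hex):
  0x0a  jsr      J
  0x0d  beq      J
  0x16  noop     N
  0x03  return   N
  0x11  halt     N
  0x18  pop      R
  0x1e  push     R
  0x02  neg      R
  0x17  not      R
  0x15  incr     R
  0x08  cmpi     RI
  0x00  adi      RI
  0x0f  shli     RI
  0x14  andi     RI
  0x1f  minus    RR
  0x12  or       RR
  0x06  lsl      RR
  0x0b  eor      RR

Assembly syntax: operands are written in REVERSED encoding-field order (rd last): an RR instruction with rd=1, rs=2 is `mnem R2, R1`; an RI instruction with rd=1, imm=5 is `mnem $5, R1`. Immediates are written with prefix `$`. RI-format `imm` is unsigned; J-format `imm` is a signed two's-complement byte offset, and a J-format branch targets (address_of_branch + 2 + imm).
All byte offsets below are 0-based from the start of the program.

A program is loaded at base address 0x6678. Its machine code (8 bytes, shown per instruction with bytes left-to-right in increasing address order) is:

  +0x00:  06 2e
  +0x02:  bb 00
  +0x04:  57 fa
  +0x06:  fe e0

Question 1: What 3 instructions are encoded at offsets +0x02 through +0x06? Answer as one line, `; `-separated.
+0x02: bb 00 ⇒ word 0xbb00 (big)
  op=0xbb00>>11=0x17 ⇒ not (R)
  [10:8] rd=3 = R3
+0x04: 57 fa ⇒ word 0x57fa (big)
  op=0x57fa>>11=0xa ⇒ jsr (J)
  [10:0] imm=2042 (s11→-6) = $-6
+0x06: fe e0 ⇒ word 0xfee0 (big)
  op=0xfee0>>11=0x1f ⇒ minus (RR)
  [10:8] rd=6 = R6
  [7:5] rs=7 = R7

not R3; jsr $-6; minus R7, R6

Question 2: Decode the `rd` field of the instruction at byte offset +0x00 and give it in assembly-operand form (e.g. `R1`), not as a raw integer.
+0x00: 06 2e ⇒ word 0x062e (big)
  op=0x062e>>11=0x0 ⇒ adi (RI)
  rd: (w>>8)&0x7=0x6 → R6
  imm: (w>>0)&0xff=0x2e → $46

R6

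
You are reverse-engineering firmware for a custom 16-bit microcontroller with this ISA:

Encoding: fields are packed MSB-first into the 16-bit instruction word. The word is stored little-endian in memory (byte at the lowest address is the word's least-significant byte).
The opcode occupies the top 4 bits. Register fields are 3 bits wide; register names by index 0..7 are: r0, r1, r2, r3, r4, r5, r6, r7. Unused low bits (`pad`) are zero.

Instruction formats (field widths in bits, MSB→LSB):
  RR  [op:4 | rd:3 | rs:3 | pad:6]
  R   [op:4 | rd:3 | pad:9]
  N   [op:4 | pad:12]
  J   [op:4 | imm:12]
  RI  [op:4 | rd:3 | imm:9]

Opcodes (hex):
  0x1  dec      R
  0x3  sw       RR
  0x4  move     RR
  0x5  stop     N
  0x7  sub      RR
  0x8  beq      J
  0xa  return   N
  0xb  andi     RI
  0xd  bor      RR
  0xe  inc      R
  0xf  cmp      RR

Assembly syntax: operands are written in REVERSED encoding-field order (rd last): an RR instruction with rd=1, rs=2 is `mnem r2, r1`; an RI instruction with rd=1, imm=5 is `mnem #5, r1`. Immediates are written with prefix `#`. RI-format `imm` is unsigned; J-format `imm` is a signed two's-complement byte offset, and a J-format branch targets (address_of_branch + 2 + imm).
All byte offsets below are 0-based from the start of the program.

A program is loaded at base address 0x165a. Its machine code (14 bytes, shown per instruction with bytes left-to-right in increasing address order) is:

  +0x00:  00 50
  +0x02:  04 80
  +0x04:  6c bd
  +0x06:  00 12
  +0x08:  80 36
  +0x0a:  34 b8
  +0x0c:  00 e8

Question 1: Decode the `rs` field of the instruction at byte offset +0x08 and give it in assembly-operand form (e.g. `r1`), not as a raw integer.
r2

[08] 80 36 → 0x3680
  op=0x3680>>12=0x3 ⇒ sw (RR)
  rd@[11:9]=0x3 ⇒ r3
  rs@[8:6]=0x2 ⇒ r2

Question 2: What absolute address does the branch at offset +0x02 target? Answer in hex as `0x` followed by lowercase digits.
0x1662

@+02  little-endian(04 80) = 0x8004
  top 4b → 0x8 → beq [J]
  [11:0] imm=4 = #4
  target = base 0x165a + off 0x02 + 2 + imm 4 = 0x1662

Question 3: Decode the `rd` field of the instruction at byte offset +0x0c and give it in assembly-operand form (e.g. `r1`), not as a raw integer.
+0x0c: 00 e8 ⇒ word 0xe800 (little)
  top 4b → 0xe → inc [R]
  [11:9] rd=4 = r4

r4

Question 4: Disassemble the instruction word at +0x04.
[04] 6c bd → 0xbd6c
  opcode bits[15:12]=0xb: andi/RI
  rd: (w>>9)&0x7=0x6 → r6
  imm: (w>>0)&0x1ff=0x16c → #364

andi #364, r6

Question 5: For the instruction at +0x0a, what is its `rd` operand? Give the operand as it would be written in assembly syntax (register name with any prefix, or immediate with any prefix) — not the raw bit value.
r4

off 0x0a: read 34 b8 as little → 0xb834
  op=0xb834>>12=0xb ⇒ andi (RI)
  rd@[11:9]=0x4 ⇒ r4
  imm@[8:0]=0x34 ⇒ #52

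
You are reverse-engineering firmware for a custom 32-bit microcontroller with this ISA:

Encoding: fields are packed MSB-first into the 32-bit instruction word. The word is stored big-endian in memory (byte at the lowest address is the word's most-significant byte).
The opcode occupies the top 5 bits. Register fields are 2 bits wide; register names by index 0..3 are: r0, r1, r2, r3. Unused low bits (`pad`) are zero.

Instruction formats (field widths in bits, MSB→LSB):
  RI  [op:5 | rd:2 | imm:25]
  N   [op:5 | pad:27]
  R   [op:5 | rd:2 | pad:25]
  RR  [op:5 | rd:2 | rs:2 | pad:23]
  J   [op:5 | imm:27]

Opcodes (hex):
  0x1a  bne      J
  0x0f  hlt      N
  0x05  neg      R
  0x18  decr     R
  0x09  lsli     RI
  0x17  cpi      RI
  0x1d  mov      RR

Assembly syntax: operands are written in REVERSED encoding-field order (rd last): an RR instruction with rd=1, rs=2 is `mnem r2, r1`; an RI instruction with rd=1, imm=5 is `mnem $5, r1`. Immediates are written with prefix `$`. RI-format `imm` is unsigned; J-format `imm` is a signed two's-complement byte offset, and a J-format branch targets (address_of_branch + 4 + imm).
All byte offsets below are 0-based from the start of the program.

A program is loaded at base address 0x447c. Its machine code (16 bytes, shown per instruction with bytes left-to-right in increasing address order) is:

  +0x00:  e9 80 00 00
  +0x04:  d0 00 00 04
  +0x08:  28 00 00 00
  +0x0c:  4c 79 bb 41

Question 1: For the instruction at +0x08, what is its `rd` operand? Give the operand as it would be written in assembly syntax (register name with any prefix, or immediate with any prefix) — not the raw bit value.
off 0x08: read 28 00 00 00 as big → 0x28000000
  top 5b → 0x5 → neg [R]
  rd@[26:25]=0x0 ⇒ r0

r0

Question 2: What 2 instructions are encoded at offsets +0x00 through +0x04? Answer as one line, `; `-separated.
mov r3, r0; bne $4

@+00  big-endian(e9 80 00 00) = 0xe9800000
  op=0xe9800000>>27=0x1d ⇒ mov (RR)
  rd: (w>>25)&0x3=0x0 → r0
  rs: (w>>23)&0x3=0x3 → r3
@+04  big-endian(d0 00 00 04) = 0xd0000004
  op=0xd0000004>>27=0x1a ⇒ bne (J)
  imm: (w>>0)&0x7ffffff=0x4 → $4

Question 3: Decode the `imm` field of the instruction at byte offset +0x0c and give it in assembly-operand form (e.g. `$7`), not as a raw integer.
[0c] 4c 79 bb 41 → 0x4c79bb41
  opcode bits[31:27]=0x9: lsli/RI
  rd@[26:25]=0x2 ⇒ r2
  imm@[24:0]=0x79bb41 ⇒ $7977793

$7977793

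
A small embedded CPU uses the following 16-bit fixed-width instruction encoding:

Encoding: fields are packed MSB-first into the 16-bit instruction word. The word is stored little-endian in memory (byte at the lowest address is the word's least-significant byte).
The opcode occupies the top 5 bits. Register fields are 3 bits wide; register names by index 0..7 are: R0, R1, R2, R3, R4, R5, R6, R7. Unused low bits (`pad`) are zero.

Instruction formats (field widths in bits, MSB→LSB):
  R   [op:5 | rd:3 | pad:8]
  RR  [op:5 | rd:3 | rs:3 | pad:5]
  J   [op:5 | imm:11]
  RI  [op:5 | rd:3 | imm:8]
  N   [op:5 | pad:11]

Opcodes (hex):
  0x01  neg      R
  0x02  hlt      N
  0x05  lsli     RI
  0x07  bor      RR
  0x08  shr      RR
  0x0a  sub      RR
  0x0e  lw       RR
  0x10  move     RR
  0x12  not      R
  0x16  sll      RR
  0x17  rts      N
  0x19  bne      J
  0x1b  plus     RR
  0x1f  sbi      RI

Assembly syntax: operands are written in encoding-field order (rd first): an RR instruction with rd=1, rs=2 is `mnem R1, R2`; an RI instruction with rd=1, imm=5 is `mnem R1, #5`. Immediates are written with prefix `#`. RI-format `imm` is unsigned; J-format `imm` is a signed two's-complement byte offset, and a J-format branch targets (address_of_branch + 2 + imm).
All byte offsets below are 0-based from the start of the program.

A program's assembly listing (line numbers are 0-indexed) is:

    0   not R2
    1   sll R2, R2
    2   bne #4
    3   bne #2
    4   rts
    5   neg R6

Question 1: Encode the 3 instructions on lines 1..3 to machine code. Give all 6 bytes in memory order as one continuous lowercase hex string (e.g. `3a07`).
40b204c802c8

line 1 (sll): pack op=0x16:5|rd=2:3|rs=2:3|pad=0:5 = 0xb240; little→ 40 b2
line 2 (bne): pack op=0x19:5|imm=4:11 = 0xc804; little→ 04 c8
line 3 (bne): pack op=0x19:5|imm=2:11 = 0xc802; little→ 02 c8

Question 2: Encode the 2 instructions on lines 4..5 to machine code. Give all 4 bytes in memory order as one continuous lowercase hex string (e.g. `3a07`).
00b8000e

L4: rts op=0x17:5|pad=0:11 ⇒ 0xb800 ⇒ little 00 b8
L5: neg op=0x1:5|rd=6:3|pad=0:8 ⇒ 0x0e00 ⇒ little 00 0e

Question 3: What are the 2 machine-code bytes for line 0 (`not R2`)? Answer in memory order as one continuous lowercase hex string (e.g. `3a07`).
0092

line 0 (not): pack op=0x12:5|rd=2:3|pad=0:8 = 0x9200; little→ 00 92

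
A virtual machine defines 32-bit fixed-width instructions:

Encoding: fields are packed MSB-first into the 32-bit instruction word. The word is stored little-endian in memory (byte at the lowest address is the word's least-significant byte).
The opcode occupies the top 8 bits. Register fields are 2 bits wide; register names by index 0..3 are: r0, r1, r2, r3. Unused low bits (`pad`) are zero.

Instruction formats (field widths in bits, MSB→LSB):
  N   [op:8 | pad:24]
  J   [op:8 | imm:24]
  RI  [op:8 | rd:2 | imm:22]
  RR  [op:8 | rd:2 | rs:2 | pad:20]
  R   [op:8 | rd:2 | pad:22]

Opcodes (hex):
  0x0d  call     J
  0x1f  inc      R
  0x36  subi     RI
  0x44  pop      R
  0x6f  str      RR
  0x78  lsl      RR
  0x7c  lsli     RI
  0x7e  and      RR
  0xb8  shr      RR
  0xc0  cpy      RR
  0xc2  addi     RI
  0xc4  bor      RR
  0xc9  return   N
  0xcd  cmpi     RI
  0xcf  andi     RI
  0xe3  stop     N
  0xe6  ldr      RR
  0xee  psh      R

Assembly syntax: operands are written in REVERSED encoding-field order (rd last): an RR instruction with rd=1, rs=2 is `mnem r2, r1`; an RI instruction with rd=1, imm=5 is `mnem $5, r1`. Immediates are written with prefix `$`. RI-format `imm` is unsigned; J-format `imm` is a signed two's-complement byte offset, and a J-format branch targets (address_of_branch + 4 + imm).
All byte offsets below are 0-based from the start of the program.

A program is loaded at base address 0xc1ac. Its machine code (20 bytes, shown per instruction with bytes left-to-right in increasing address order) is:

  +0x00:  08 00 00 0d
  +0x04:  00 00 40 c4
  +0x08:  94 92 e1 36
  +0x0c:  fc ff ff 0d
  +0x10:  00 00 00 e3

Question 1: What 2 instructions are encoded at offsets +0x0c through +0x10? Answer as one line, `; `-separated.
call $-4; stop

off 0x0c: read fc ff ff 0d as little → 0x0dfffffc
  opcode bits[31:24]=0xd: call/J
  imm@[23:0]=0xfffffc (s24→-4) ⇒ $-4
off 0x10: read 00 00 00 e3 as little → 0xe3000000
  opcode bits[31:24]=0xe3: stop/N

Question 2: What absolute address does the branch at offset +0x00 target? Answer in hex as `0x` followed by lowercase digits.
off 0x00: read 08 00 00 0d as little → 0x0d000008
  opcode bits[31:24]=0xd: call/J
  imm: (w>>0)&0xffffff=0x8 → $8
  target = base 0xc1ac + off 0x00 + 4 + imm 8 = 0xc1b8

0xc1b8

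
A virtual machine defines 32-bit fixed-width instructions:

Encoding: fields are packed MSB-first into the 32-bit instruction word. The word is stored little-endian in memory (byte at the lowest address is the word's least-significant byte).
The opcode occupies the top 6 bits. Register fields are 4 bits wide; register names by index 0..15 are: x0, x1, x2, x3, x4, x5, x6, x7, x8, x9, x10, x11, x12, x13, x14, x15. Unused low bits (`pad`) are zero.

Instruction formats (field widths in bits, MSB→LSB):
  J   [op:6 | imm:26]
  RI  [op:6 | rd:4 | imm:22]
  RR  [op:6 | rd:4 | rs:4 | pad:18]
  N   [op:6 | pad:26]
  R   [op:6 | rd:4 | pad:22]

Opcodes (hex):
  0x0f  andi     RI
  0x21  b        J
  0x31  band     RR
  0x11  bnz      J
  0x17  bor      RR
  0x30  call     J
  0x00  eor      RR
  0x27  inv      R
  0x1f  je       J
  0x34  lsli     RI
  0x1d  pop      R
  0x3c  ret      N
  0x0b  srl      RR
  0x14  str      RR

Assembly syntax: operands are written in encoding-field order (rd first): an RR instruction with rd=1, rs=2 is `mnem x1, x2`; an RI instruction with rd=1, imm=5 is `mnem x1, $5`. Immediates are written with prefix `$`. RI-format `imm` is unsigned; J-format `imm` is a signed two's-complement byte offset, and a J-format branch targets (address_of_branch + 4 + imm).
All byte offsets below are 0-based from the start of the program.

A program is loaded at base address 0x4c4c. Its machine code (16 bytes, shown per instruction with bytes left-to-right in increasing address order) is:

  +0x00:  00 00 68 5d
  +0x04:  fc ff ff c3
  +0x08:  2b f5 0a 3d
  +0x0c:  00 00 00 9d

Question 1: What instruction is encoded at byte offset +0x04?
off 0x04: read fc ff ff c3 as little → 0xc3fffffc
  op=0xc3fffffc>>26=0x30 ⇒ call (J)
  imm: (w>>0)&0x3ffffff=0x3fffffc (s26→-4) → $-4

call $-4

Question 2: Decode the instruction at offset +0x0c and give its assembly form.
+0x0c: 00 00 00 9d ⇒ word 0x9d000000 (little)
  opcode bits[31:26]=0x27: inv/R
  rd: (w>>22)&0xf=0x4 → x4

inv x4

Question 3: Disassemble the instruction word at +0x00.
bor x5, x10

@+00  little-endian(00 00 68 5d) = 0x5d680000
  op=0x5d680000>>26=0x17 ⇒ bor (RR)
  rd: (w>>22)&0xf=0x5 → x5
  rs: (w>>18)&0xf=0xa → x10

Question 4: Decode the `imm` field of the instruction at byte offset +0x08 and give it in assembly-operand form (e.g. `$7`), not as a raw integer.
$718123

@+08  little-endian(2b f5 0a 3d) = 0x3d0af52b
  top 6b → 0xf → andi [RI]
  rd@[25:22]=0x4 ⇒ x4
  imm@[21:0]=0xaf52b ⇒ $718123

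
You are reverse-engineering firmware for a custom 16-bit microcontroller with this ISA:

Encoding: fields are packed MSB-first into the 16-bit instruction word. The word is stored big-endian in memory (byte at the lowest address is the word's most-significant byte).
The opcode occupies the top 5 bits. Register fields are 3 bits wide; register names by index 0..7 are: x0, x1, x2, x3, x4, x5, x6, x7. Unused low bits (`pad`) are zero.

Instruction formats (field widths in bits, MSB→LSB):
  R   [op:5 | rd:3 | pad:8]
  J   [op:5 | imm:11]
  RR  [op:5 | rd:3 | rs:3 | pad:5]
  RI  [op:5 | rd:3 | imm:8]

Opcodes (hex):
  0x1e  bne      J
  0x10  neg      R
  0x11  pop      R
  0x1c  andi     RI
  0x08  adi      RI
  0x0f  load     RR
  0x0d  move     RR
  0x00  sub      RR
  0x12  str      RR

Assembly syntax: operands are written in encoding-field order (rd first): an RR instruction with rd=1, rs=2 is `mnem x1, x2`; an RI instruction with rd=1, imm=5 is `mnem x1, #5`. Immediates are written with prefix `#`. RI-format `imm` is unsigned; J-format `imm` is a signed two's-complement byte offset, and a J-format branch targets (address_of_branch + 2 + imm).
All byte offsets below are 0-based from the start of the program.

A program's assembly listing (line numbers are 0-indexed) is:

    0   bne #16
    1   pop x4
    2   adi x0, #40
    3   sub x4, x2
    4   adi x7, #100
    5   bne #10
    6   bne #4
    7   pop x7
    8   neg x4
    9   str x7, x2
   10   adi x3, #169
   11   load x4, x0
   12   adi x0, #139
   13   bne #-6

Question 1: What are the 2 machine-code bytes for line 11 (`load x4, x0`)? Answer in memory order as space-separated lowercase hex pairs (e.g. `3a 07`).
7c 00

L11: load op=0xf:5|rd=4:3|rs=0:3|pad=0:5 ⇒ 0x7c00 ⇒ big 7c 00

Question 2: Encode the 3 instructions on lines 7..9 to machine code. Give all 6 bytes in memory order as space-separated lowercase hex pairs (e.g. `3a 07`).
line 7 (pop): pack op=0x11:5|rd=7:3|pad=0:8 = 0x8f00; big→ 8f 00
line 8 (neg): pack op=0x10:5|rd=4:3|pad=0:8 = 0x8400; big→ 84 00
line 9 (str): pack op=0x12:5|rd=7:3|rs=2:3|pad=0:5 = 0x9740; big→ 97 40

8f 00 84 00 97 40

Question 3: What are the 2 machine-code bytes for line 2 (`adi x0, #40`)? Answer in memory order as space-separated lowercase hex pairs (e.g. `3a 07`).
line 2 (adi): pack op=0x8:5|rd=0:3|imm=40:8 = 0x4028; big→ 40 28

40 28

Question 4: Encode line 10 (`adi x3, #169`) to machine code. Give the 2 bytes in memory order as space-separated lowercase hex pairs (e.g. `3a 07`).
43 a9

10. adi fields op=0x8:5|rd=3:3|imm=169:8 → word 43a9h → 43 a9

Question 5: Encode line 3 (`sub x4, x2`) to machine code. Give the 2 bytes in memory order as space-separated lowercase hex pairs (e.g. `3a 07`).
04 40

L3: sub op=0x0:5|rd=4:3|rs=2:3|pad=0:5 ⇒ 0x0440 ⇒ big 04 40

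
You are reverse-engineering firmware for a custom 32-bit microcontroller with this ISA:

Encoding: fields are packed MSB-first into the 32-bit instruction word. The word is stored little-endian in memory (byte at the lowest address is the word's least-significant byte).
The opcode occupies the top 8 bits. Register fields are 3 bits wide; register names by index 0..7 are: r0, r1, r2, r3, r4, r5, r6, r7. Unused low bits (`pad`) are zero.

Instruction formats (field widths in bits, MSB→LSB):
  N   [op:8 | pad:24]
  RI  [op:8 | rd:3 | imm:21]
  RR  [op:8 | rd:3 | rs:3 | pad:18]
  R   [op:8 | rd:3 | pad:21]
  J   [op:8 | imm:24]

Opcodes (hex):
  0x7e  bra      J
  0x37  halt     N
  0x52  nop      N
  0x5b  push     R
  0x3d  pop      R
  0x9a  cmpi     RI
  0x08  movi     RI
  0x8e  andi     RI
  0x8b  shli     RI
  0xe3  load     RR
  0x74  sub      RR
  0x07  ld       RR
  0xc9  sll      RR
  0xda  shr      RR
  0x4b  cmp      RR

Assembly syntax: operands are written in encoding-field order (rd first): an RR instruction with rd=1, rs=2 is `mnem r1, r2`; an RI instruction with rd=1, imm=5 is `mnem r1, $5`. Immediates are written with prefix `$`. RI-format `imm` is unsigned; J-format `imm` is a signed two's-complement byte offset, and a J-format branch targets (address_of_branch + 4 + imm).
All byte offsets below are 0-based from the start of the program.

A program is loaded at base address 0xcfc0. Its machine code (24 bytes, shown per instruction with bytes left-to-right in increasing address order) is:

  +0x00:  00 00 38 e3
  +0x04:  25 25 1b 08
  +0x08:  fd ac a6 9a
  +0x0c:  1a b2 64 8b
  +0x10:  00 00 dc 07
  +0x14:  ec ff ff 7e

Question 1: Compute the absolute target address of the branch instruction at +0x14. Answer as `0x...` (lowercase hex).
0xcfc4

@+14  little-endian(ec ff ff 7e) = 0x7effffec
  top 8b → 0x7e → bra [J]
  imm@[23:0]=0xffffec (s24→-20) ⇒ $-20
  target = base 0xcfc0 + off 0x14 + 4 + imm -20 = 0xcfc4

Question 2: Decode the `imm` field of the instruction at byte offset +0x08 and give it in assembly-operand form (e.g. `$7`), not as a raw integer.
+0x08: fd ac a6 9a ⇒ word 0x9aa6acfd (little)
  op=0x9aa6acfd>>24=0x9a ⇒ cmpi (RI)
  [23:21] rd=5 = r5
  [20:0] imm=437501 = $437501

$437501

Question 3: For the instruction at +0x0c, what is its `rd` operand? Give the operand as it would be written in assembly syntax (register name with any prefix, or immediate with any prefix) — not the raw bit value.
[0c] 1a b2 64 8b → 0x8b64b21a
  op=0x8b64b21a>>24=0x8b ⇒ shli (RI)
  rd: (w>>21)&0x7=0x3 → r3
  imm: (w>>0)&0x1fffff=0x4b21a → $307738

r3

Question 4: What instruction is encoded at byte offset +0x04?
movi r0, $1778981

@+04  little-endian(25 25 1b 08) = 0x081b2525
  op=0x081b2525>>24=0x8 ⇒ movi (RI)
  rd@[23:21]=0x0 ⇒ r0
  imm@[20:0]=0x1b2525 ⇒ $1778981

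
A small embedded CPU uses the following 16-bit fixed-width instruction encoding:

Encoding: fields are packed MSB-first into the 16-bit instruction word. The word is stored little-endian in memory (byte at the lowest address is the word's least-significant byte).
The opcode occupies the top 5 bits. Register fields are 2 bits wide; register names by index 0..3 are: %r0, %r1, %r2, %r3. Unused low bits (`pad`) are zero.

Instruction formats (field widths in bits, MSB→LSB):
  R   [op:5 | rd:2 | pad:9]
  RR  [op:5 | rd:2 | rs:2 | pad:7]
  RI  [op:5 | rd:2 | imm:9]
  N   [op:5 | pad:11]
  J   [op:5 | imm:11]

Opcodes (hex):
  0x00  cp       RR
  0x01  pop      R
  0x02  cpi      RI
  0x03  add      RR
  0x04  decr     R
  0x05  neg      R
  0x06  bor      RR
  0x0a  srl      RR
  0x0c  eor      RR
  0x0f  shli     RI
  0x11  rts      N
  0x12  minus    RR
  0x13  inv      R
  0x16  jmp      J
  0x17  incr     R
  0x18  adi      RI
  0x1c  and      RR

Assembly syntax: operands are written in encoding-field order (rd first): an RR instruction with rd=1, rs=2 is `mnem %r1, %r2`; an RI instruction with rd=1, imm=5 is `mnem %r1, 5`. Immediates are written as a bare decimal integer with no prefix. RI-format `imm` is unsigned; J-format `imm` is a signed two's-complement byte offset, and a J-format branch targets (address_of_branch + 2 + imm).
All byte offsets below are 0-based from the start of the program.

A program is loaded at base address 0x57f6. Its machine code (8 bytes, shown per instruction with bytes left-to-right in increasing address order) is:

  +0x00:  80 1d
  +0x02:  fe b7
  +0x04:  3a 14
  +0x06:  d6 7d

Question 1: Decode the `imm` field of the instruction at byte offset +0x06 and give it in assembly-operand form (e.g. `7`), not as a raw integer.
+0x06: d6 7d ⇒ word 0x7dd6 (little)
  opcode bits[15:11]=0xf: shli/RI
  [10:9] rd=2 = %r2
  [8:0] imm=470 = 470

470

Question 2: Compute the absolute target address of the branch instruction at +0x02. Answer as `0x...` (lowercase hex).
off 0x02: read fe b7 as little → 0xb7fe
  top 5b → 0x16 → jmp [J]
  [10:0] imm=2046 (s11→-2) = -2
  target = base 0x57f6 + off 0x02 + 2 + imm -2 = 0x57f8

0x57f8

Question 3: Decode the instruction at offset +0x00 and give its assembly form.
add %r2, %r3

+0x00: 80 1d ⇒ word 0x1d80 (little)
  opcode bits[15:11]=0x3: add/RR
  [10:9] rd=2 = %r2
  [8:7] rs=3 = %r3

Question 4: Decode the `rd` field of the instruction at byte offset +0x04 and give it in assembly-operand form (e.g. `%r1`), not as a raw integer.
%r2

off 0x04: read 3a 14 as little → 0x143a
  top 5b → 0x2 → cpi [RI]
  rd: (w>>9)&0x3=0x2 → %r2
  imm: (w>>0)&0x1ff=0x3a → 58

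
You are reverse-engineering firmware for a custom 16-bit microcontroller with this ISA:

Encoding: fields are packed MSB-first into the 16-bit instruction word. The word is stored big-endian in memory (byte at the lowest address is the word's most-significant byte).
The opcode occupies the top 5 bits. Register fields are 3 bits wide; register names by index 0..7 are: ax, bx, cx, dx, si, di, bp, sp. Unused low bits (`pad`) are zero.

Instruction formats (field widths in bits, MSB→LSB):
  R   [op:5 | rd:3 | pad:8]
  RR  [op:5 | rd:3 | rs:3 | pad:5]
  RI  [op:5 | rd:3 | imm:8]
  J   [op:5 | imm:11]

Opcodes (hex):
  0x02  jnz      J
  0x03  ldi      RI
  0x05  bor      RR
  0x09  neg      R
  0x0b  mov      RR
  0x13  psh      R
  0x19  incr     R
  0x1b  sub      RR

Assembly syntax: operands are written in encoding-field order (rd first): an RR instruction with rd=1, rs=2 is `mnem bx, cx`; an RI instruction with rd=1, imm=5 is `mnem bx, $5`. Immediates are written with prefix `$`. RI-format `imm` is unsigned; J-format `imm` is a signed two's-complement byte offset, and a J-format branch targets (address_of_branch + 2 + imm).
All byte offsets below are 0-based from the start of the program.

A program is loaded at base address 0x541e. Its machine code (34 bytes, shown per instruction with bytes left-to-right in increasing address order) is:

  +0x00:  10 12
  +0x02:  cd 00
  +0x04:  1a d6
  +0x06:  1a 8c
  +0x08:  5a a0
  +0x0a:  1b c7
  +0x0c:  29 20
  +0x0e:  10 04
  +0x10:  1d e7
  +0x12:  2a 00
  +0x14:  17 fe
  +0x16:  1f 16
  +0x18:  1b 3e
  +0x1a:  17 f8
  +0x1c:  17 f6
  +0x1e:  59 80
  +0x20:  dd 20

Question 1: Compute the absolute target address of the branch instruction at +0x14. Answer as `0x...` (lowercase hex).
0x5432

@+14  big-endian(17 fe) = 0x17fe
  op=0x17fe>>11=0x2 ⇒ jnz (J)
  imm: (w>>0)&0x7ff=0x7fe (s11→-2) → $-2
  target = base 0x541e + off 0x14 + 2 + imm -2 = 0x5432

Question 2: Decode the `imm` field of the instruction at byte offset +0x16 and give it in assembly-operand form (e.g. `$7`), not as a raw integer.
+0x16: 1f 16 ⇒ word 0x1f16 (big)
  opcode bits[15:11]=0x3: ldi/RI
  rd@[10:8]=0x7 ⇒ sp
  imm@[7:0]=0x16 ⇒ $22

$22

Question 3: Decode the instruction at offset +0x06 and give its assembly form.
off 0x06: read 1a 8c as big → 0x1a8c
  op=0x1a8c>>11=0x3 ⇒ ldi (RI)
  [10:8] rd=2 = cx
  [7:0] imm=140 = $140

ldi cx, $140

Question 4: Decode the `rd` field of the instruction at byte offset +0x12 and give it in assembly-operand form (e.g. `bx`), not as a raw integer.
cx

@+12  big-endian(2a 00) = 0x2a00
  opcode bits[15:11]=0x5: bor/RR
  rd@[10:8]=0x2 ⇒ cx
  rs@[7:5]=0x0 ⇒ ax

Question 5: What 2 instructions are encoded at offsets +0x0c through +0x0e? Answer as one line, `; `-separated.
[0c] 29 20 → 0x2920
  top 5b → 0x5 → bor [RR]
  rd: (w>>8)&0x7=0x1 → bx
  rs: (w>>5)&0x7=0x1 → bx
[0e] 10 04 → 0x1004
  top 5b → 0x2 → jnz [J]
  imm: (w>>0)&0x7ff=0x4 → $4

bor bx, bx; jnz $4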